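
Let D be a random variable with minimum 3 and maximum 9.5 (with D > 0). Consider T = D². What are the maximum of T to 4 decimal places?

D² is increasing on this domain, so max(T) comes from max(D) = 9.5: max(T) = square(9.5) = 90.25.

max(T) = 90.25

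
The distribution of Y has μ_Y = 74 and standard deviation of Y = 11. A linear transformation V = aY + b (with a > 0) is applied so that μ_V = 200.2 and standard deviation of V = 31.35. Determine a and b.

a = 2.85, b = -10.7

standard deviation of V = a·standard deviation of Y (a > 0), so a = 31.35/11 = 2.85.
μ_V = a·μ_Y + b, so b = 200.2 − 2.85·74 = -10.7.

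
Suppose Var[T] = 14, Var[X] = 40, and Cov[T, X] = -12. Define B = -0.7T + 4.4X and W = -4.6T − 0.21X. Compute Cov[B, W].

Cov[B, W] = 249.236

By bilinearity, Cov[B, W] = ac·Var[T] + bd·Var[X] + (ad+bc)·Cov[T, X], with a=-0.7, b=4.4, c=-4.6, d=-0.21.
ac·Var[T] = (-0.7)·(-4.6)·14 = 45.08
bd·Var[X] = 4.4·(-0.21)·40 = -36.96
(ad+bc)·Cov[T, X] = (-20.093)·(-12) = 241.116
Cov[B, W] = 45.08 + (-36.96) + 241.116 = 249.236.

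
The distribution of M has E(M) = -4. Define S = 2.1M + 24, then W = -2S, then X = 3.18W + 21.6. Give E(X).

E(X) = -77.616

E(S) = 2.1·(-4) + 24 = 15.6.
E(W) = (-2)·15.6 = -31.2.
E(X) = 3.18·(-31.2) + 21.6 = -77.616.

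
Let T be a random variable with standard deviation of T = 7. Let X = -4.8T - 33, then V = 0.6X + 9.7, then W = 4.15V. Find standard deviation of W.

standard deviation of X = |-4.8|·7 = 33.6.
standard deviation of V = |0.6|·33.6 = 20.16.
standard deviation of W = |4.15|·20.16 = 83.664.

standard deviation of W = 83.664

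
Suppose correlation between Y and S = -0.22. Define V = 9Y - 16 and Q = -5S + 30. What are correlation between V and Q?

Linear rescalings preserve |correlation|; the slopes 9 and -5 have opposite signs, so the correlation flips sign: correlation between V and Q = −correlation between Y and S = 0.22.

correlation between V and Q = 0.22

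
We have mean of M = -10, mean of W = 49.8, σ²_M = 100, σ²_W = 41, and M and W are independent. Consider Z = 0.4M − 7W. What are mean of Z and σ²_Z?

mean of Z = -352.6, σ²_Z = 2025

mean of Z = 0.4·mean of M + (-7)·mean of W = 0.4·(-10) + (-7)·49.8 = -352.6.
σ²_Z = a²·σ²_M + b²·σ²_W + 2ab·Cov(M, W) with a = 0.4, b = -7.
Independence gives Cov(M, W) = 0.
= 0.4²·100 + (-7)²·41 + 2·0.4·(-7)·0
= 16 + 2009 + 0 = 2025.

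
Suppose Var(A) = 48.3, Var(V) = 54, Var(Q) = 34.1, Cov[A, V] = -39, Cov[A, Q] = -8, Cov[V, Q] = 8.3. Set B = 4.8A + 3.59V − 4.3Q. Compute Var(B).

Var(B) = 1169.1882

Var(B) = a²·Var(A) + b²·Var(V) + c²·Var(Q) + 2ab·Cov[A, V] + 2ac·Cov[A, Q] + 2bc·Cov[V, Q], with a = 4.8, b = 3.59, c = -4.3.
= 1112.832 + 695.9574 + 630.509 + (-1344.096) + 330.24 + (-256.2542)
= 1169.1882.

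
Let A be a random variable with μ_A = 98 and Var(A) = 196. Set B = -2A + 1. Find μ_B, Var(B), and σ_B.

B = -2A + 1 is linear with a = -2, b = 1.
μ_B = a·μ_A + b = (-2)·98 + 1 = -195.
Var(B) = a²·Var(A) = (-2)²·196 = 784 (the additive constant 1 does not affect variance).
σ_A = √196 = 14.
σ_B = |a|·σ_A = |-2|·14 = 28.

μ_B = -195, Var(B) = 784, σ_B = 28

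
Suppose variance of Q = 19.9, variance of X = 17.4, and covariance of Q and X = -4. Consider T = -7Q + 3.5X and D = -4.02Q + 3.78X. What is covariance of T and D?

By bilinearity, covariance of T and D = ac·variance of Q + bd·variance of X + (ad+bc)·covariance of Q and X, with a=-7, b=3.5, c=-4.02, d=3.78.
ac·variance of Q = (-7)·(-4.02)·19.9 = 559.986
bd·variance of X = 3.5·3.78·17.4 = 230.202
(ad+bc)·covariance of Q and X = (-40.53)·(-4) = 162.12
covariance of T and D = 559.986 + 230.202 + 162.12 = 952.308.

covariance of T and D = 952.308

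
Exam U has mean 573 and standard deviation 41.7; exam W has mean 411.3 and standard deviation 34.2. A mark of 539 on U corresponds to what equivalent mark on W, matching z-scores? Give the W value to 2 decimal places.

W = 383.42

z = (539 − 573)/41.7 ≈ -0.8153.
W = 411.3 + z·34.2 = 411.3 + (539 − 573)·34.2/41.7 ≈ 383.42.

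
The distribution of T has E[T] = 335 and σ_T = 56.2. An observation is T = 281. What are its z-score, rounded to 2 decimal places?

z = -0.96

z = (T − E[T]) / σ_T = (281 − 335) / 56.2 ≈ -0.96.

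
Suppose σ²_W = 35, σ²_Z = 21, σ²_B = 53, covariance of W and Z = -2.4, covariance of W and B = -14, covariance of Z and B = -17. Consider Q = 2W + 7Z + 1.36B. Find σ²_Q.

σ²_Q = 799.9888

σ²_Q = a²·σ²_W + b²·σ²_Z + c²·σ²_B + 2ab·covariance of W and Z + 2ac·covariance of W and B + 2bc·covariance of Z and B, with a = 2, b = 7, c = 1.36.
= 140 + 1029 + 98.0288 + (-67.2) + (-76.16) + (-323.68)
= 799.9888.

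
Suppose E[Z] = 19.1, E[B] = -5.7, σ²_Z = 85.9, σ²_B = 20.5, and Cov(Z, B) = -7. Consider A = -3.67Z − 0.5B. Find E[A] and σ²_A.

E[A] = (-3.67)·E[Z] + (-0.5)·E[B] = (-3.67)·19.1 + (-0.5)·(-5.7) = -67.247.
σ²_A = a²·σ²_Z + b²·σ²_B + 2ab·Cov(Z, B) with a = -3.67, b = -0.5.
= (-3.67)²·85.9 + (-0.5)²·20.5 + 2·(-3.67)·(-0.5)·(-7)
= 1156.97851 + 5.125 + (-25.69) = 1136.41351.

E[A] = -67.247, σ²_A = 1136.41351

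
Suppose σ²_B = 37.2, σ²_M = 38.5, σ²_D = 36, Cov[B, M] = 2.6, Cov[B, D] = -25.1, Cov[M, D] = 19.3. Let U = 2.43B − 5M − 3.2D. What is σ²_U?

σ²_U = a²·σ²_B + b²·σ²_M + c²·σ²_D + 2ab·Cov[B, M] + 2ac·Cov[B, D] + 2bc·Cov[M, D], with a = 2.43, b = -5, c = -3.2.
= 219.66228 + 962.5 + 368.64 + (-63.18) + 390.3552 + 617.6
= 2495.57748.

σ²_U = 2495.57748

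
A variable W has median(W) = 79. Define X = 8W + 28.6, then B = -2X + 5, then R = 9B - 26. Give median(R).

median(R) = -11871.8

median(X) = 8·79 + 28.6 = 660.6.
median(B) = (-2)·660.6 + 5 = -1316.2.
median(R) = 9·(-1316.2) + (-26) = -11871.8.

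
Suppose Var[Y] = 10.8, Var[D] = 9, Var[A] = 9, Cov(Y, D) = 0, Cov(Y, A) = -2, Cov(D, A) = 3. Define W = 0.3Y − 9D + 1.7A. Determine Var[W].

Var[W] = a²·Var[Y] + b²·Var[D] + c²·Var[A] + 2ab·Cov(Y, D) + 2ac·Cov(Y, A) + 2bc·Cov(D, A), with a = 0.3, b = -9, c = 1.7.
= 0.972 + 729 + 26.01 + 0 + (-2.04) + (-91.8)
= 662.142.

Var[W] = 662.142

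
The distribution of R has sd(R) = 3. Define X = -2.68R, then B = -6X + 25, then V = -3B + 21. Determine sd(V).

sd(X) = |-2.68|·3 = 8.04.
sd(B) = |-6|·8.04 = 48.24.
sd(V) = |-3|·48.24 = 144.72.

sd(V) = 144.72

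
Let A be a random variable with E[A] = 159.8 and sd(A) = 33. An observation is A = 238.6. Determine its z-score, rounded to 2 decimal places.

z = (A − E[A]) / sd(A) = (238.6 − 159.8) / 33 ≈ 2.39.

z = 2.39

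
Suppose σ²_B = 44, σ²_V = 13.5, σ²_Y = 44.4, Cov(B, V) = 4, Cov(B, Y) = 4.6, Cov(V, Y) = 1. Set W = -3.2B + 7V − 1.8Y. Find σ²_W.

σ²_W = a²·σ²_B + b²·σ²_V + c²·σ²_Y + 2ab·Cov(B, V) + 2ac·Cov(B, Y) + 2bc·Cov(V, Y), with a = -3.2, b = 7, c = -1.8.
= 450.56 + 661.5 + 143.856 + (-179.2) + 52.992 + (-25.2)
= 1104.508.

σ²_W = 1104.508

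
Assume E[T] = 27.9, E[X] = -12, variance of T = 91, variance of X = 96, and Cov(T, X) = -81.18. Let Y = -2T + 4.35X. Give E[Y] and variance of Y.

E[Y] = -108, variance of Y = 3593.092

E[Y] = (-2)·E[T] + 4.35·E[X] = (-2)·27.9 + 4.35·(-12) = -108.
variance of Y = a²·variance of T + b²·variance of X + 2ab·Cov(T, X) with a = -2, b = 4.35.
= (-2)²·91 + 4.35²·96 + 2·(-2)·4.35·(-81.18)
= 364 + 1816.56 + 1412.532 = 3593.092.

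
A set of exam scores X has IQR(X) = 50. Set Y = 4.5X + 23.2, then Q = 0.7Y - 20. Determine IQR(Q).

IQR(Q) = 157.5

IQR(Y) = |4.5|·50 = 225.
IQR(Q) = |0.7|·225 = 157.5.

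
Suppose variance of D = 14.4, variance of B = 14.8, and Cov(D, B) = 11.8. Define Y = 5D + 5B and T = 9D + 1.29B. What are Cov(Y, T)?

By bilinearity, Cov(Y, T) = ac·variance of D + bd·variance of B + (ad+bc)·Cov(D, B), with a=5, b=5, c=9, d=1.29.
ac·variance of D = 5·9·14.4 = 648
bd·variance of B = 5·1.29·14.8 = 95.46
(ad+bc)·Cov(D, B) = (51.45)·11.8 = 607.11
Cov(Y, T) = 648 + 95.46 + 607.11 = 1350.57.

Cov(Y, T) = 1350.57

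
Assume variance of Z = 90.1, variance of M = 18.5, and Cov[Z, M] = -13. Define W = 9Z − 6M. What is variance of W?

variance of W = a²·variance of Z + b²·variance of M + 2ab·Cov[Z, M] with a = 9, b = -6.
= 9²·90.1 + (-6)²·18.5 + 2·9·(-6)·(-13)
= 7298.1 + 666 + 1404 = 9368.1.

variance of W = 9368.1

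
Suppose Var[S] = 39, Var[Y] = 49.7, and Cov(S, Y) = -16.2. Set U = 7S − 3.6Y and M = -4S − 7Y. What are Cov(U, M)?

Cov(U, M) = 720.96

By bilinearity, Cov(U, M) = ac·Var[S] + bd·Var[Y] + (ad+bc)·Cov(S, Y), with a=7, b=-3.6, c=-4, d=-7.
ac·Var[S] = 7·(-4)·39 = -1092
bd·Var[Y] = (-3.6)·(-7)·49.7 = 1252.44
(ad+bc)·Cov(S, Y) = (-34.6)·(-16.2) = 560.52
Cov(U, M) = -1092 + 1252.44 + 560.52 = 720.96.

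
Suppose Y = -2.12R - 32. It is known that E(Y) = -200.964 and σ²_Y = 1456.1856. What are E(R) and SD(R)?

E(R) = 79.7, SD(R) = 18

From Y = -2.12R - 32: E(Y) = a·E(R) + b, so E(R) = (E(Y) − b)/a = (-200.964 − (-32))/(-2.12) = 79.7.
SD(Y) = √1456.1856 = 38.16.
SD(Y) = |a|·SD(R), so SD(R) = 38.16/|-2.12| = 18.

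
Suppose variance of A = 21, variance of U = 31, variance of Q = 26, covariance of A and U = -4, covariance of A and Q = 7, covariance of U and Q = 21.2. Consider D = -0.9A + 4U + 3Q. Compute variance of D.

variance of D = a²·variance of A + b²·variance of U + c²·variance of Q + 2ab·covariance of A and U + 2ac·covariance of A and Q + 2bc·covariance of U and Q, with a = -0.9, b = 4, c = 3.
= 17.01 + 496 + 234 + 28.8 + (-37.8) + 508.8
= 1246.81.

variance of D = 1246.81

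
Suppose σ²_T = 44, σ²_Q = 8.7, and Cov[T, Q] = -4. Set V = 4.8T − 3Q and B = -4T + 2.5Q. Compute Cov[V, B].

By bilinearity, Cov[V, B] = ac·σ²_T + bd·σ²_Q + (ad+bc)·Cov[T, Q], with a=4.8, b=-3, c=-4, d=2.5.
ac·σ²_T = 4.8·(-4)·44 = -844.8
bd·σ²_Q = (-3)·2.5·8.7 = -65.25
(ad+bc)·Cov[T, Q] = (24)·(-4) = -96
Cov[V, B] = -844.8 + (-65.25) + (-96) = -1006.05.

Cov[V, B] = -1006.05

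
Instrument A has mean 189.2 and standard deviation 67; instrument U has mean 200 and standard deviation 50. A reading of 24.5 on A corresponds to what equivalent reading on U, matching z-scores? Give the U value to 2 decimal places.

U = 77.09

z = (24.5 − 189.2)/67 ≈ -2.4582.
U = 200 + z·50 = 200 + (24.5 − 189.2)·50/67 ≈ 77.09.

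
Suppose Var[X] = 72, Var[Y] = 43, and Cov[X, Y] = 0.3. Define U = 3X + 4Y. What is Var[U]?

Var[U] = 1343.2

Var[U] = a²·Var[X] + b²·Var[Y] + 2ab·Cov[X, Y] with a = 3, b = 4.
= 3²·72 + 4²·43 + 2·3·4·0.3
= 648 + 688 + 7.2 = 1343.2.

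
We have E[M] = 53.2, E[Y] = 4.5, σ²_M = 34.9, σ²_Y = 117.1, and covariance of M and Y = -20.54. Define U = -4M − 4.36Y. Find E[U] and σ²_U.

E[U] = -232.42, σ²_U = 2067.98896

E[U] = (-4)·E[M] + (-4.36)·E[Y] = (-4)·53.2 + (-4.36)·4.5 = -232.42.
σ²_U = a²·σ²_M + b²·σ²_Y + 2ab·covariance of M and Y with a = -4, b = -4.36.
= (-4)²·34.9 + (-4.36)²·117.1 + 2·(-4)·(-4.36)·(-20.54)
= 558.4 + 2226.02416 + (-716.4352) = 2067.98896.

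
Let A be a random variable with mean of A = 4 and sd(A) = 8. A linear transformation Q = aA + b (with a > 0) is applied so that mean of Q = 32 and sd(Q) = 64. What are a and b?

a = 8, b = 0

sd(Q) = a·sd(A) (a > 0), so a = 64/8 = 8.
mean of Q = a·mean of A + b, so b = 32 − 8·4 = 0.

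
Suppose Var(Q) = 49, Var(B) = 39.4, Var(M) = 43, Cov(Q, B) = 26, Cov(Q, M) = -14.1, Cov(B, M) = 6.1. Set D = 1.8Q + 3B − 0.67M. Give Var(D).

Var(D) = a²·Var(Q) + b²·Var(B) + c²·Var(M) + 2ab·Cov(Q, B) + 2ac·Cov(Q, M) + 2bc·Cov(B, M), with a = 1.8, b = 3, c = -0.67.
= 158.76 + 354.6 + 19.3027 + 280.8 + 34.0092 + (-24.522)
= 822.9499.

Var(D) = 822.9499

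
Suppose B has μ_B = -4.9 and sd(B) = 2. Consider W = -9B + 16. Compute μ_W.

W = -9B + 16 is linear with a = -9, b = 16.
μ_W = a·μ_B + b = (-9)·(-4.9) + 16 = 60.1.

μ_W = 60.1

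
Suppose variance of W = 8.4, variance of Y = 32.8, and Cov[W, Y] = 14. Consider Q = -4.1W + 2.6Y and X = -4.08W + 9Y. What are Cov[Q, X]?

By bilinearity, Cov[Q, X] = ac·variance of W + bd·variance of Y + (ad+bc)·Cov[W, Y], with a=-4.1, b=2.6, c=-4.08, d=9.
ac·variance of W = (-4.1)·(-4.08)·8.4 = 140.5152
bd·variance of Y = 2.6·9·32.8 = 767.52
(ad+bc)·Cov[W, Y] = (-47.508)·14 = -665.112
Cov[Q, X] = 140.5152 + 767.52 + (-665.112) = 242.9232.

Cov[Q, X] = 242.9232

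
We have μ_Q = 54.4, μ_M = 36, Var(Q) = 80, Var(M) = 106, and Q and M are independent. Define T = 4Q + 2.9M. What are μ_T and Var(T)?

μ_T = 4·μ_Q + 2.9·μ_M = 4·54.4 + 2.9·36 = 322.
Var(T) = a²·Var(Q) + b²·Var(M) + 2ab·Cov(Q, M) with a = 4, b = 2.9.
Independence gives Cov(Q, M) = 0.
= 4²·80 + 2.9²·106 + 2·4·2.9·0
= 1280 + 891.46 + 0 = 2171.46.

μ_T = 322, Var(T) = 2171.46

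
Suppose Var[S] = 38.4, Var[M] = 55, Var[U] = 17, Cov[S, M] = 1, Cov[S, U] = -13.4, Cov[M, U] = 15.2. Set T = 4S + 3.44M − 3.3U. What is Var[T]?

Var[T] = 1486.5572

Var[T] = a²·Var[S] + b²·Var[M] + c²·Var[U] + 2ab·Cov[S, M] + 2ac·Cov[S, U] + 2bc·Cov[M, U], with a = 4, b = 3.44, c = -3.3.
= 614.4 + 650.848 + 185.13 + 27.52 + 353.76 + (-345.1008)
= 1486.5572.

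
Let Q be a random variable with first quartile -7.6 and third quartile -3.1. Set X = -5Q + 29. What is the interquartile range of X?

IQR(X) = 22.5

IQR of Q = Q3 − Q1 = -3.1 − (-7.6) = 4.5.
Under X = aQ + b, IQR(X) = |a|·IQR(Q) = |-5|·4.5 = 22.5 (shifts cancel; spread scales by |a|).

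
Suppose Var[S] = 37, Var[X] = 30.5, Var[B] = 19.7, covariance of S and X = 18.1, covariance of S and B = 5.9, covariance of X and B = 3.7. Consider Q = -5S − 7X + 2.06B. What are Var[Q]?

Var[Q] = 3541.85092

Var[Q] = a²·Var[S] + b²·Var[X] + c²·Var[B] + 2ab·covariance of S and X + 2ac·covariance of S and B + 2bc·covariance of X and B, with a = -5, b = -7, c = 2.06.
= 925 + 1494.5 + 83.59892 + 1267 + (-121.54) + (-106.708)
= 3541.85092.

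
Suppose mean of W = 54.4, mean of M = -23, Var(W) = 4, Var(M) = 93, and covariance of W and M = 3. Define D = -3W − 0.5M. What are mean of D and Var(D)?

mean of D = -151.7, Var(D) = 68.25

mean of D = (-3)·mean of W + (-0.5)·mean of M = (-3)·54.4 + (-0.5)·(-23) = -151.7.
Var(D) = a²·Var(W) + b²·Var(M) + 2ab·covariance of W and M with a = -3, b = -0.5.
= (-3)²·4 + (-0.5)²·93 + 2·(-3)·(-0.5)·3
= 36 + 23.25 + 9 = 68.25.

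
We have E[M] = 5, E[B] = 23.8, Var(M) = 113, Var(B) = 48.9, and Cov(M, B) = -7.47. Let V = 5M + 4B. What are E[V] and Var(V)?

E[V] = 5·E[M] + 4·E[B] = 5·5 + 4·23.8 = 120.2.
Var(V) = a²·Var(M) + b²·Var(B) + 2ab·Cov(M, B) with a = 5, b = 4.
= 5²·113 + 4²·48.9 + 2·5·4·(-7.47)
= 2825 + 782.4 + (-298.8) = 3308.6.

E[V] = 120.2, Var(V) = 3308.6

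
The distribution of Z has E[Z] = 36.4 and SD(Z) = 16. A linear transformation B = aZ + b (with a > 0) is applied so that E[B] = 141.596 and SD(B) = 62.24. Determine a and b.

SD(B) = a·SD(Z) (a > 0), so a = 62.24/16 = 3.89.
E[B] = a·E[Z] + b, so b = 141.596 − 3.89·36.4 = 0.

a = 3.89, b = 0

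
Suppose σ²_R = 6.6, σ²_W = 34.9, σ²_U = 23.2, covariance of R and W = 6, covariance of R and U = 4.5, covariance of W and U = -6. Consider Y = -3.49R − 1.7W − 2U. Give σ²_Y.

σ²_Y = 367.26566

σ²_Y = a²·σ²_R + b²·σ²_W + c²·σ²_U + 2ab·covariance of R and W + 2ac·covariance of R and U + 2bc·covariance of W and U, with a = -3.49, b = -1.7, c = -2.
= 80.38866 + 100.861 + 92.8 + 71.196 + 62.82 + (-40.8)
= 367.26566.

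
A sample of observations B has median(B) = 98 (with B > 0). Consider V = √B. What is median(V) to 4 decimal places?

√B is monotone on this domain, so median(V) = √(98) ≈ 9.8995.

median(V) = 9.8995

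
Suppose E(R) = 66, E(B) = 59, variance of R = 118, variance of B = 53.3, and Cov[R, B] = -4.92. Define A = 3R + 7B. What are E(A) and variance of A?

E(A) = 611, variance of A = 3467.06

E(A) = 3·E(R) + 7·E(B) = 3·66 + 7·59 = 611.
variance of A = a²·variance of R + b²·variance of B + 2ab·Cov[R, B] with a = 3, b = 7.
= 3²·118 + 7²·53.3 + 2·3·7·(-4.92)
= 1062 + 2611.7 + (-206.64) = 3467.06.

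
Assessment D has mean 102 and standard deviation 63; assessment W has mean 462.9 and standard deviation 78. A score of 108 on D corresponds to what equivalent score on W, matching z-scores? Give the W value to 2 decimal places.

z = (108 − 102)/63 ≈ 0.0952.
W = 462.9 + z·78 = 462.9 + (108 − 102)·78/63 ≈ 470.33.

W = 470.33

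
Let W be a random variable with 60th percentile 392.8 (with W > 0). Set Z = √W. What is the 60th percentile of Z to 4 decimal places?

√W is increasing, so P_{60}(Z) = g(P_{60}(W)) ≈ 19.8192.

60th percentile of Z = 19.8192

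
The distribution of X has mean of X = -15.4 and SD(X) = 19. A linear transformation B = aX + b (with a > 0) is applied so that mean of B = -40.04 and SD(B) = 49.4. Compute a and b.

a = 2.6, b = 0

SD(B) = a·SD(X) (a > 0), so a = 49.4/19 = 2.6.
mean of B = a·mean of X + b, so b = -40.04 − 2.6·(-15.4) = 0.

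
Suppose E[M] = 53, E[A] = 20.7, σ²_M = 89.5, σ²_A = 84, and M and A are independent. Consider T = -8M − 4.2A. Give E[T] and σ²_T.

E[T] = (-8)·E[M] + (-4.2)·E[A] = (-8)·53 + (-4.2)·20.7 = -510.94.
σ²_T = a²·σ²_M + b²·σ²_A + 2ab·covariance of M and A with a = -8, b = -4.2.
Independence gives covariance of M and A = 0.
= (-8)²·89.5 + (-4.2)²·84 + 2·(-8)·(-4.2)·0
= 5728 + 1481.76 + 0 = 7209.76.

E[T] = -510.94, σ²_T = 7209.76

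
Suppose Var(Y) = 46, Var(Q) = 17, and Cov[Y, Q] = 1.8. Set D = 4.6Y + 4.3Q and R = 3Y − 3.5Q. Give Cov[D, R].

Cov[D, R] = 373.19

By bilinearity, Cov[D, R] = ac·Var(Y) + bd·Var(Q) + (ad+bc)·Cov[Y, Q], with a=4.6, b=4.3, c=3, d=-3.5.
ac·Var(Y) = 4.6·3·46 = 634.8
bd·Var(Q) = 4.3·(-3.5)·17 = -255.85
(ad+bc)·Cov[Y, Q] = (-3.2)·1.8 = -5.76
Cov[D, R] = 634.8 + (-255.85) + (-5.76) = 373.19.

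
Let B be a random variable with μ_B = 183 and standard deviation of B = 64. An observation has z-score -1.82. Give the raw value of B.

B = μ_B + z·standard deviation of B = 183 + (-1.82)·64 = 66.52.

B = 66.52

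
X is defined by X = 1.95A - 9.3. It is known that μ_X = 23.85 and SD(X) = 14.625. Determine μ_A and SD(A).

μ_A = 17, SD(A) = 7.5

From X = 1.95A - 9.3: μ_X = a·μ_A + b, so μ_A = (μ_X − b)/a = (23.85 − (-9.3))/1.95 = 17.
SD(X) = |a|·SD(A), so SD(A) = 14.625/|1.95| = 7.5.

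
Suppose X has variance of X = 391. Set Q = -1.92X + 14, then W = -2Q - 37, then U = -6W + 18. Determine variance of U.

variance of Q = (-1.92)²·391 = 1441.3824.
variance of W = (-2)²·1441.3824 = 5765.5296.
variance of U = (-6)²·5765.5296 = 207559.0656.

variance of U = 207559.0656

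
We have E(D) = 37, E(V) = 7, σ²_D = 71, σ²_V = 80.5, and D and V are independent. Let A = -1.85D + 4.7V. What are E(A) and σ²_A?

E(A) = (-1.85)·E(D) + 4.7·E(V) = (-1.85)·37 + 4.7·7 = -35.55.
σ²_A = a²·σ²_D + b²·σ²_V + 2ab·Cov[D, V] with a = -1.85, b = 4.7.
Independence gives Cov[D, V] = 0.
= (-1.85)²·71 + 4.7²·80.5 + 2·(-1.85)·4.7·0
= 242.9975 + 1778.245 + 0 = 2021.2425.

E(A) = -35.55, σ²_A = 2021.2425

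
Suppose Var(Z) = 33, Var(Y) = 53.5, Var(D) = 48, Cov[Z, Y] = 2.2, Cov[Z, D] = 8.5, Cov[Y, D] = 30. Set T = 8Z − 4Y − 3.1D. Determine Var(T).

Var(T) = a²·Var(Z) + b²·Var(Y) + c²·Var(D) + 2ab·Cov[Z, Y] + 2ac·Cov[Z, D] + 2bc·Cov[Y, D], with a = 8, b = -4, c = -3.1.
= 2112 + 856 + 461.28 + (-140.8) + (-421.6) + 744
= 3610.88.

Var(T) = 3610.88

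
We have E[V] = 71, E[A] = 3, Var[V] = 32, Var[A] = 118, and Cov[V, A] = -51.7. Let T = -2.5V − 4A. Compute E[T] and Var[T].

E[T] = -189.5, Var[T] = 1054

E[T] = (-2.5)·E[V] + (-4)·E[A] = (-2.5)·71 + (-4)·3 = -189.5.
Var[T] = a²·Var[V] + b²·Var[A] + 2ab·Cov[V, A] with a = -2.5, b = -4.
= (-2.5)²·32 + (-4)²·118 + 2·(-2.5)·(-4)·(-51.7)
= 200 + 1888 + (-1034) = 1054.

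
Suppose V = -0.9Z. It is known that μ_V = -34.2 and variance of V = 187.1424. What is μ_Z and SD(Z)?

μ_Z = 38, SD(Z) = 15.2

From V = -0.9Z: μ_V = a·μ_Z + b, so μ_Z = (μ_V − b)/a = (-34.2 − 0)/(-0.9) = 38.
SD(V) = √187.1424 = 13.68.
SD(V) = |a|·SD(Z), so SD(Z) = 13.68/|-0.9| = 15.2.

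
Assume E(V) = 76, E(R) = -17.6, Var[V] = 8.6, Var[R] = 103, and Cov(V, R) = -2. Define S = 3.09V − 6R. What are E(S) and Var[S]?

E(S) = 3.09·E(V) + (-6)·E(R) = 3.09·76 + (-6)·(-17.6) = 340.44.
Var[S] = a²·Var[V] + b²·Var[R] + 2ab·Cov(V, R) with a = 3.09, b = -6.
= 3.09²·8.6 + (-6)²·103 + 2·3.09·(-6)·(-2)
= 82.11366 + 3708 + 74.16 = 3864.27366.

E(S) = 340.44, Var[S] = 3864.27366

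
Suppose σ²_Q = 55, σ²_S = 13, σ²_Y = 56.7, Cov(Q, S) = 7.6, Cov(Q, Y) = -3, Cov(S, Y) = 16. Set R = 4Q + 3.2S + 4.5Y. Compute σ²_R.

σ²_R = 2708.655

σ²_R = a²·σ²_Q + b²·σ²_S + c²·σ²_Y + 2ab·Cov(Q, S) + 2ac·Cov(Q, Y) + 2bc·Cov(S, Y), with a = 4, b = 3.2, c = 4.5.
= 880 + 133.12 + 1148.175 + 194.56 + (-108) + 460.8
= 2708.655.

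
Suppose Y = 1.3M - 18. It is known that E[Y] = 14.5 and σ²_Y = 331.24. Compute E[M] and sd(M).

From Y = 1.3M - 18: E[Y] = a·E[M] + b, so E[M] = (E[Y] − b)/a = (14.5 − (-18))/1.3 = 25.
sd(Y) = √331.24 = 18.2.
sd(Y) = |a|·sd(M), so sd(M) = 18.2/|1.3| = 14.

E[M] = 25, sd(M) = 14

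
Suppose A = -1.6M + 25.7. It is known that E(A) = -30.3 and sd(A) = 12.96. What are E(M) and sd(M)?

From A = -1.6M + 25.7: E(A) = a·E(M) + b, so E(M) = (E(A) − b)/a = (-30.3 − 25.7)/(-1.6) = 35.
sd(A) = |a|·sd(M), so sd(M) = 12.96/|-1.6| = 8.1.

E(M) = 35, sd(M) = 8.1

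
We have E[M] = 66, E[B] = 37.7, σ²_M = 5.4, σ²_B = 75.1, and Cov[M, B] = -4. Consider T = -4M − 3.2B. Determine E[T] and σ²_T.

E[T] = -384.64, σ²_T = 753.024

E[T] = (-4)·E[M] + (-3.2)·E[B] = (-4)·66 + (-3.2)·37.7 = -384.64.
σ²_T = a²·σ²_M + b²·σ²_B + 2ab·Cov[M, B] with a = -4, b = -3.2.
= (-4)²·5.4 + (-3.2)²·75.1 + 2·(-4)·(-3.2)·(-4)
= 86.4 + 769.024 + (-102.4) = 753.024.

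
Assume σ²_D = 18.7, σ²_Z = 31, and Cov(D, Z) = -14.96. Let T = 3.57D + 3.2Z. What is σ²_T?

σ²_T = a²·σ²_D + b²·σ²_Z + 2ab·Cov(D, Z) with a = 3.57, b = 3.2.
= 3.57²·18.7 + 3.2²·31 + 2·3.57·3.2·(-14.96)
= 238.32963 + 317.44 + (-341.80608) = 213.96355.

σ²_T = 213.96355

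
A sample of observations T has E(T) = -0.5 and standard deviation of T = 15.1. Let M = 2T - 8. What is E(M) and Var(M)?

M = 2T - 8 is linear with a = 2, b = -8.
E(M) = a·E(T) + b = 2·(-0.5) + (-8) = -9.
Var(T) = 15.1² = 228.01.
Var(M) = a²·Var(T) = 2²·228.01 = 912.04 (the additive constant -8 does not affect variance).

E(M) = -9, Var(M) = 912.04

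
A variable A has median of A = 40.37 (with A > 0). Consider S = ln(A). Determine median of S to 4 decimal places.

median of S = 3.6981

ln(A) is monotone on this domain, so median of S = ln(40.37) ≈ 3.6981.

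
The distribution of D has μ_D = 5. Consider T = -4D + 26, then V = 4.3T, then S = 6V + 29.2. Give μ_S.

μ_S = 184

μ_T = (-4)·5 + 26 = 6.
μ_V = 4.3·6 = 25.8.
μ_S = 6·25.8 + 29.2 = 184.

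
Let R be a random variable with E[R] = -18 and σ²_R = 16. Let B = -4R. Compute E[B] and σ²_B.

B = -4R is linear with a = -4, b = 0.
E[B] = a·E[R] + b = (-4)·(-18) = 72.
σ²_B = a²·σ²_R = (-4)²·16 = 256.

E[B] = 72, σ²_B = 256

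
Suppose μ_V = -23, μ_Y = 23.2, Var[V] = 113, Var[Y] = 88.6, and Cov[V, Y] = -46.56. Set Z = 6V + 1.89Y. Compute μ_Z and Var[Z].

μ_Z = 6·μ_V + 1.89·μ_Y = 6·(-23) + 1.89·23.2 = -94.152.
Var[Z] = a²·Var[V] + b²·Var[Y] + 2ab·Cov[V, Y] with a = 6, b = 1.89.
= 6²·113 + 1.89²·88.6 + 2·6·1.89·(-46.56)
= 4068 + 316.48806 + (-1055.9808) = 3328.50726.

μ_Z = -94.152, Var[Z] = 3328.50726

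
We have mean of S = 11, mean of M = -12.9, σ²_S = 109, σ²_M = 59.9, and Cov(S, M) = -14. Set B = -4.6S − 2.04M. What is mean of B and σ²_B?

mean of B = -24.284, σ²_B = 2292.96784

mean of B = (-4.6)·mean of S + (-2.04)·mean of M = (-4.6)·11 + (-2.04)·(-12.9) = -24.284.
σ²_B = a²·σ²_S + b²·σ²_M + 2ab·Cov(S, M) with a = -4.6, b = -2.04.
= (-4.6)²·109 + (-2.04)²·59.9 + 2·(-4.6)·(-2.04)·(-14)
= 2306.44 + 249.27984 + (-262.752) = 2292.96784.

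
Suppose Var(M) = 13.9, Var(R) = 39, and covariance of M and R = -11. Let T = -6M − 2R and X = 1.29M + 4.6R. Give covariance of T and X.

covariance of T and X = -134.406

By bilinearity, covariance of T and X = ac·Var(M) + bd·Var(R) + (ad+bc)·covariance of M and R, with a=-6, b=-2, c=1.29, d=4.6.
ac·Var(M) = (-6)·1.29·13.9 = -107.586
bd·Var(R) = (-2)·4.6·39 = -358.8
(ad+bc)·covariance of M and R = (-30.18)·(-11) = 331.98
covariance of T and X = -107.586 + (-358.8) + 331.98 = -134.406.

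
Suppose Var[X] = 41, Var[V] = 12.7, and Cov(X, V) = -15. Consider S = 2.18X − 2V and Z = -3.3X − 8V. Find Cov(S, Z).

By bilinearity, Cov(S, Z) = ac·Var[X] + bd·Var[V] + (ad+bc)·Cov(X, V), with a=2.18, b=-2, c=-3.3, d=-8.
ac·Var[X] = 2.18·(-3.3)·41 = -294.954
bd·Var[V] = (-2)·(-8)·12.7 = 203.2
(ad+bc)·Cov(X, V) = (-10.84)·(-15) = 162.6
Cov(S, Z) = -294.954 + 203.2 + 162.6 = 70.846.

Cov(S, Z) = 70.846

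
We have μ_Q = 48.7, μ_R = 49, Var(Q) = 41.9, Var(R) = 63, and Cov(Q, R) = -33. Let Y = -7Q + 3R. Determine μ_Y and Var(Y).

μ_Y = (-7)·μ_Q + 3·μ_R = (-7)·48.7 + 3·49 = -193.9.
Var(Y) = a²·Var(Q) + b²·Var(R) + 2ab·Cov(Q, R) with a = -7, b = 3.
= (-7)²·41.9 + 3²·63 + 2·(-7)·3·(-33)
= 2053.1 + 567 + 1386 = 4006.1.

μ_Y = -193.9, Var(Y) = 4006.1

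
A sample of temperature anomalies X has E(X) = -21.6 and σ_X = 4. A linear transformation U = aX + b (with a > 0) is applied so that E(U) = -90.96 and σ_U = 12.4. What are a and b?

a = 3.1, b = -24

σ_U = a·σ_X (a > 0), so a = 12.4/4 = 3.1.
E(U) = a·E(X) + b, so b = -90.96 − 3.1·(-21.6) = -24.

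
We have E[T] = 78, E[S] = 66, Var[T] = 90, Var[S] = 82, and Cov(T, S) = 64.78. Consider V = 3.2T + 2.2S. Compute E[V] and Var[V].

E[V] = 394.8, Var[V] = 2230.5824

E[V] = 3.2·E[T] + 2.2·E[S] = 3.2·78 + 2.2·66 = 394.8.
Var[V] = a²·Var[T] + b²·Var[S] + 2ab·Cov(T, S) with a = 3.2, b = 2.2.
= 3.2²·90 + 2.2²·82 + 2·3.2·2.2·64.78
= 921.6 + 396.88 + 912.1024 = 2230.5824.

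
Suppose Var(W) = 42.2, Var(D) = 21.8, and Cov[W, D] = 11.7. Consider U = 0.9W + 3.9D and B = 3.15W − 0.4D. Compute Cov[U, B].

By bilinearity, Cov[U, B] = ac·Var(W) + bd·Var(D) + (ad+bc)·Cov[W, D], with a=0.9, b=3.9, c=3.15, d=-0.4.
ac·Var(W) = 0.9·3.15·42.2 = 119.637
bd·Var(D) = 3.9·(-0.4)·21.8 = -34.008
(ad+bc)·Cov[W, D] = (11.925)·11.7 = 139.5225
Cov[U, B] = 119.637 + (-34.008) + 139.5225 = 225.1515.

Cov[U, B] = 225.1515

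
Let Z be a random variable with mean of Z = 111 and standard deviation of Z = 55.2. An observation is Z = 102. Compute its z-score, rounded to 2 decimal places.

z = (Z − mean of Z) / standard deviation of Z = (102 − 111) / 55.2 ≈ -0.16.

z = -0.16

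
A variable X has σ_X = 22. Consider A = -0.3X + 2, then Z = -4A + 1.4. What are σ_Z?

σ_A = |-0.3|·22 = 6.6.
σ_Z = |-4|·6.6 = 26.4.

σ_Z = 26.4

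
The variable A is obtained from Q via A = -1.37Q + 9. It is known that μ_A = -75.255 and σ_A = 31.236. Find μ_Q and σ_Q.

μ_Q = 61.5, σ_Q = 22.8

From A = -1.37Q + 9: μ_A = a·μ_Q + b, so μ_Q = (μ_A − b)/a = (-75.255 − 9)/(-1.37) = 61.5.
σ_A = |a|·σ_Q, so σ_Q = 31.236/|-1.37| = 22.8.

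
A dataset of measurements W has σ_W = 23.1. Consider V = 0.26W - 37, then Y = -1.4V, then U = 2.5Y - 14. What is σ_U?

σ_U = 21.021

σ_V = |0.26|·23.1 = 6.006.
σ_Y = |-1.4|·6.006 = 8.4084.
σ_U = |2.5|·8.4084 = 21.021.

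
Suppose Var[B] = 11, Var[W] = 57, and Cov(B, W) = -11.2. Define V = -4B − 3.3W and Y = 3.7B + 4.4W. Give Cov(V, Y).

Cov(V, Y) = -656.568

By bilinearity, Cov(V, Y) = ac·Var[B] + bd·Var[W] + (ad+bc)·Cov(B, W), with a=-4, b=-3.3, c=3.7, d=4.4.
ac·Var[B] = (-4)·3.7·11 = -162.8
bd·Var[W] = (-3.3)·4.4·57 = -827.64
(ad+bc)·Cov(B, W) = (-29.81)·(-11.2) = 333.872
Cov(V, Y) = -162.8 + (-827.64) + 333.872 = -656.568.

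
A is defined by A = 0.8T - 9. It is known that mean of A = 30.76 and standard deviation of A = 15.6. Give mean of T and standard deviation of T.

mean of T = 49.7, standard deviation of T = 19.5

From A = 0.8T - 9: mean of A = a·mean of T + b, so mean of T = (mean of A − b)/a = (30.76 − (-9))/0.8 = 49.7.
standard deviation of A = |a|·standard deviation of T, so standard deviation of T = 15.6/|0.8| = 19.5.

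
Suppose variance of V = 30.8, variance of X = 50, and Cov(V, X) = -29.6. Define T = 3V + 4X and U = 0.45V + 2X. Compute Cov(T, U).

By bilinearity, Cov(T, U) = ac·variance of V + bd·variance of X + (ad+bc)·Cov(V, X), with a=3, b=4, c=0.45, d=2.
ac·variance of V = 3·0.45·30.8 = 41.58
bd·variance of X = 4·2·50 = 400
(ad+bc)·Cov(V, X) = (7.8)·(-29.6) = -230.88
Cov(T, U) = 41.58 + 400 + (-230.88) = 210.7.

Cov(T, U) = 210.7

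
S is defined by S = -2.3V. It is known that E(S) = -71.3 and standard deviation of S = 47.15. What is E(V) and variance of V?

From S = -2.3V: E(S) = a·E(V) + b, so E(V) = (E(S) − b)/a = (-71.3 − 0)/(-2.3) = 31.
variance of S = 47.15² = 2223.1225.
variance of S = a²·variance of V, so variance of V = 2223.1225/(-2.3)² = 420.25.

E(V) = 31, variance of V = 420.25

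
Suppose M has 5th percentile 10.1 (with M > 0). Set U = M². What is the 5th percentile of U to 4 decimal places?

5th percentile of U = 102.01

M² is increasing, so P_{5}(U) = g(P_{5}(M)) = 102.01.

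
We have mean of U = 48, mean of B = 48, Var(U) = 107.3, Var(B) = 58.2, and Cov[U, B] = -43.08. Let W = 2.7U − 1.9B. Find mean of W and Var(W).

mean of W = 2.7·mean of U + (-1.9)·mean of B = 2.7·48 + (-1.9)·48 = 38.4.
Var(W) = a²·Var(U) + b²·Var(B) + 2ab·Cov[U, B] with a = 2.7, b = -1.9.
= 2.7²·107.3 + (-1.9)²·58.2 + 2·2.7·(-1.9)·(-43.08)
= 782.217 + 210.102 + 442.0008 = 1434.3198.

mean of W = 38.4, Var(W) = 1434.3198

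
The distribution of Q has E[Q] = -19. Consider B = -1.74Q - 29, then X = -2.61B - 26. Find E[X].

E[X] = -36.5966

E[B] = (-1.74)·(-19) + (-29) = 4.06.
E[X] = (-2.61)·4.06 + (-26) = -36.5966.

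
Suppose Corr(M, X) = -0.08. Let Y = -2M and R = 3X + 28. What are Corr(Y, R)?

Linear rescalings preserve |correlation|; the slopes -2 and 3 have opposite signs, so the correlation flips sign: Corr(Y, R) = −Corr(M, X) = 0.08.

Corr(Y, R) = 0.08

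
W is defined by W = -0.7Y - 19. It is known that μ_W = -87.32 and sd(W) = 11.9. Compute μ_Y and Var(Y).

From W = -0.7Y - 19: μ_W = a·μ_Y + b, so μ_Y = (μ_W − b)/a = (-87.32 − (-19))/(-0.7) = 97.6.
Var(W) = 11.9² = 141.61.
Var(W) = a²·Var(Y), so Var(Y) = 141.61/(-0.7)² = 289.

μ_Y = 97.6, Var(Y) = 289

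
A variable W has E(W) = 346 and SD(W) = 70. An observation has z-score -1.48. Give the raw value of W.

W = E(W) + z·SD(W) = 346 + (-1.48)·70 = 242.4.

W = 242.4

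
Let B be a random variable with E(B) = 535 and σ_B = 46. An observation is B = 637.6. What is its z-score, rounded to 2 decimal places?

z = (B − E(B)) / σ_B = (637.6 − 535) / 46 ≈ 2.23.

z = 2.23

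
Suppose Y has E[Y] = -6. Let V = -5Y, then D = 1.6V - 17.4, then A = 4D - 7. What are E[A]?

E[A] = 115.4

E[V] = (-5)·(-6) = 30.
E[D] = 1.6·30 + (-17.4) = 30.6.
E[A] = 4·30.6 + (-7) = 115.4.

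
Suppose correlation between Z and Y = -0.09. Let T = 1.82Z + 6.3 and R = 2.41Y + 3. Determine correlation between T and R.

Linear rescalings preserve correlation up to sign; here the slopes 1.82 and 2.41 have the same sign, so correlation between T and R = correlation between Z and Y = -0.09.

correlation between T and R = -0.09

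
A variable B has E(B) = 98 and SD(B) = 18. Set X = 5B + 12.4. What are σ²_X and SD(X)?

σ²_X = 8100, SD(X) = 90

X = 5B + 12.4 is linear with a = 5, b = 12.4.
σ²_B = 18² = 324.
σ²_X = a²·σ²_B = 5²·324 = 8100 (the additive constant 12.4 does not affect variance).
SD(X) = |a|·SD(B) = |5|·18 = 90.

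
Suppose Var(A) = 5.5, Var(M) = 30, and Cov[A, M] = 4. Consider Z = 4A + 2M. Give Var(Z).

Var(Z) = a²·Var(A) + b²·Var(M) + 2ab·Cov[A, M] with a = 4, b = 2.
= 4²·5.5 + 2²·30 + 2·4·2·4
= 88 + 120 + 64 = 272.

Var(Z) = 272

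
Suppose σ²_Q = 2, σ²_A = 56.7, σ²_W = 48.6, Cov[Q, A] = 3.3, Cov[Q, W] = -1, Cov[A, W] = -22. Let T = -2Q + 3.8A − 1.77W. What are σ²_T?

σ²_T = a²·σ²_Q + b²·σ²_A + c²·σ²_W + 2ab·Cov[Q, A] + 2ac·Cov[Q, W] + 2bc·Cov[A, W], with a = -2, b = 3.8, c = -1.77.
= 8 + 818.748 + 152.25894 + (-50.16) + (-7.08) + 295.944
= 1217.71094.

σ²_T = 1217.71094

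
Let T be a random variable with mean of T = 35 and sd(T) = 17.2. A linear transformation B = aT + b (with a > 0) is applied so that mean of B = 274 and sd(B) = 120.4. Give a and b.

a = 7, b = 29

sd(B) = a·sd(T) (a > 0), so a = 120.4/17.2 = 7.
mean of B = a·mean of T + b, so b = 274 − 7·35 = 29.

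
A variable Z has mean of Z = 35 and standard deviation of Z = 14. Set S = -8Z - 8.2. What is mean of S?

mean of S = -288.2

S = -8Z - 8.2 is linear with a = -8, b = -8.2.
mean of S = a·mean of Z + b = (-8)·35 + (-8.2) = -288.2.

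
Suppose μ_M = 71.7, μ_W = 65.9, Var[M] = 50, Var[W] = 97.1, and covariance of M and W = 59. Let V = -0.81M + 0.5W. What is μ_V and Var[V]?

μ_V = (-0.81)·μ_M + 0.5·μ_W = (-0.81)·71.7 + 0.5·65.9 = -25.127.
Var[V] = a²·Var[M] + b²·Var[W] + 2ab·covariance of M and W with a = -0.81, b = 0.5.
= (-0.81)²·50 + 0.5²·97.1 + 2·(-0.81)·0.5·59
= 32.805 + 24.275 + (-47.79) = 9.29.

μ_V = -25.127, Var[V] = 9.29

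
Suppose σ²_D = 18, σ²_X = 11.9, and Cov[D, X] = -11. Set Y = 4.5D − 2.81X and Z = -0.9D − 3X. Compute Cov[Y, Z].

Cov[Y, Z] = 148.098

By bilinearity, Cov[Y, Z] = ac·σ²_D + bd·σ²_X + (ad+bc)·Cov[D, X], with a=4.5, b=-2.81, c=-0.9, d=-3.
ac·σ²_D = 4.5·(-0.9)·18 = -72.9
bd·σ²_X = (-2.81)·(-3)·11.9 = 100.317
(ad+bc)·Cov[D, X] = (-10.971)·(-11) = 120.681
Cov[Y, Z] = -72.9 + 100.317 + 120.681 = 148.098.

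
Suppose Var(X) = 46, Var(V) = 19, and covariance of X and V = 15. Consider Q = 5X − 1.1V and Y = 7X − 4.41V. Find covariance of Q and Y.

By bilinearity, covariance of Q and Y = ac·Var(X) + bd·Var(V) + (ad+bc)·covariance of X and V, with a=5, b=-1.1, c=7, d=-4.41.
ac·Var(X) = 5·7·46 = 1610
bd·Var(V) = (-1.1)·(-4.41)·19 = 92.169
(ad+bc)·covariance of X and V = (-29.75)·15 = -446.25
covariance of Q and Y = 1610 + 92.169 + (-446.25) = 1255.919.

covariance of Q and Y = 1255.919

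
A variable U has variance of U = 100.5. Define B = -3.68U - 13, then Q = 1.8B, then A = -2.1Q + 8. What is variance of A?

variance of A = 19446.67243008

variance of B = (-3.68)²·100.5 = 1361.0112.
variance of Q = 1.8²·1361.0112 = 4409.676288.
variance of A = (-2.1)²·4409.676288 = 19446.67243008.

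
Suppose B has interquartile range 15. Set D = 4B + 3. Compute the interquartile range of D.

Under D = aB + b, IQR(D) = |a|·IQR(B) = |4|·15 = 60 (shifts cancel; spread scales by |a|).

IQR(D) = 60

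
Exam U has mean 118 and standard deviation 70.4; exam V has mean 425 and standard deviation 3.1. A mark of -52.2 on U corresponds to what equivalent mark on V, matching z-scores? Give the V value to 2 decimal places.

z = (-52.2 − 118)/70.4 ≈ -2.4176.
V = 425 + z·3.1 = 425 + (-52.2 − 118)·3.1/70.4 ≈ 417.51.

V = 417.51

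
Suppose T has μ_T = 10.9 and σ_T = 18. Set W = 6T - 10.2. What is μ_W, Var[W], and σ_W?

W = 6T - 10.2 is linear with a = 6, b = -10.2.
μ_W = a·μ_T + b = 6·10.9 + (-10.2) = 55.2.
Var[T] = 18² = 324.
Var[W] = a²·Var[T] = 6²·324 = 11664 (the additive constant -10.2 does not affect variance).
σ_W = |a|·σ_T = |6|·18 = 108.

μ_W = 55.2, Var[W] = 11664, σ_W = 108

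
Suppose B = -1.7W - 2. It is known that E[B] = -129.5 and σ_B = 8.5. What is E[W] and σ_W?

From B = -1.7W - 2: E[B] = a·E[W] + b, so E[W] = (E[B] − b)/a = (-129.5 − (-2))/(-1.7) = 75.
σ_B = |a|·σ_W, so σ_W = 8.5/|-1.7| = 5.

E[W] = 75, σ_W = 5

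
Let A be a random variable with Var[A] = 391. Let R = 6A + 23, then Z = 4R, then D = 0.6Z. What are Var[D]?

Var[R] = 6²·391 = 14076.
Var[Z] = 4²·14076 = 225216.
Var[D] = 0.6²·225216 = 81077.76.

Var[D] = 81077.76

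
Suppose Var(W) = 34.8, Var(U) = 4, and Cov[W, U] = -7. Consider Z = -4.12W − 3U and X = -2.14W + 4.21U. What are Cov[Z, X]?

By bilinearity, Cov[Z, X] = ac·Var(W) + bd·Var(U) + (ad+bc)·Cov[W, U], with a=-4.12, b=-3, c=-2.14, d=4.21.
ac·Var(W) = (-4.12)·(-2.14)·34.8 = 306.82464
bd·Var(U) = (-3)·4.21·4 = -50.52
(ad+bc)·Cov[W, U] = (-10.9252)·(-7) = 76.4764
Cov[Z, X] = 306.82464 + (-50.52) + 76.4764 = 332.78104.

Cov[Z, X] = 332.78104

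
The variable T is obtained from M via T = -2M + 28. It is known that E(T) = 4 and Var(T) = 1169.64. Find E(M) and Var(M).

E(M) = 12, Var(M) = 292.41

From T = -2M + 28: E(T) = a·E(M) + b, so E(M) = (E(T) − b)/a = (4 − 28)/(-2) = 12.
Var(T) = a²·Var(M), so Var(M) = 1169.64/(-2)² = 292.41.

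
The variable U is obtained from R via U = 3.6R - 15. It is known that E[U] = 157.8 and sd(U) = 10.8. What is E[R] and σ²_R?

E[R] = 48, σ²_R = 9

From U = 3.6R - 15: E[U] = a·E[R] + b, so E[R] = (E[U] − b)/a = (157.8 − (-15))/3.6 = 48.
σ²_U = 10.8² = 116.64.
σ²_U = a²·σ²_R, so σ²_R = 116.64/3.6² = 9.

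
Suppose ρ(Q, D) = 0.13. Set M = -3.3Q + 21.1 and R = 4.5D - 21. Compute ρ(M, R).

Linear rescalings preserve |correlation|; the slopes -3.3 and 4.5 have opposite signs, so the correlation flips sign: ρ(M, R) = −ρ(Q, D) = -0.13.

ρ(M, R) = -0.13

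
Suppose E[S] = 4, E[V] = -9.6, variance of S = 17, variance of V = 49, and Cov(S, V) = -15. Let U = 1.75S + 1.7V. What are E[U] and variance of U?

E[U] = -9.32, variance of U = 104.4225

E[U] = 1.75·E[S] + 1.7·E[V] = 1.75·4 + 1.7·(-9.6) = -9.32.
variance of U = a²·variance of S + b²·variance of V + 2ab·Cov(S, V) with a = 1.75, b = 1.7.
= 1.75²·17 + 1.7²·49 + 2·1.75·1.7·(-15)
= 52.0625 + 141.61 + (-89.25) = 104.4225.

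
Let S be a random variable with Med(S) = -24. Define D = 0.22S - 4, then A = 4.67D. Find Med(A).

Med(D) = 0.22·(-24) + (-4) = -9.28.
Med(A) = 4.67·(-9.28) = -43.3376.

Med(A) = -43.3376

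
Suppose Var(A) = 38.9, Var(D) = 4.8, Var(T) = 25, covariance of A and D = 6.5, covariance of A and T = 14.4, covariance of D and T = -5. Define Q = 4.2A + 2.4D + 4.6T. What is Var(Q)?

Var(Q) = a²·Var(A) + b²·Var(D) + c²·Var(T) + 2ab·covariance of A and D + 2ac·covariance of A and T + 2bc·covariance of D and T, with a = 4.2, b = 2.4, c = 4.6.
= 686.196 + 27.648 + 529 + 131.04 + 556.416 + (-110.4)
= 1819.9.

Var(Q) = 1819.9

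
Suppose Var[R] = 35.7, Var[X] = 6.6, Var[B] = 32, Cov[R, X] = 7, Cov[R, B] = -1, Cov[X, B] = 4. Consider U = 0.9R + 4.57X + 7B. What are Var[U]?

Var[U] = a²·Var[R] + b²·Var[X] + c²·Var[B] + 2ab·Cov[R, X] + 2ac·Cov[R, B] + 2bc·Cov[X, B], with a = 0.9, b = 4.57, c = 7.
= 28.917 + 137.84034 + 1568 + 57.582 + (-12.6) + 255.92
= 2035.65934.

Var[U] = 2035.65934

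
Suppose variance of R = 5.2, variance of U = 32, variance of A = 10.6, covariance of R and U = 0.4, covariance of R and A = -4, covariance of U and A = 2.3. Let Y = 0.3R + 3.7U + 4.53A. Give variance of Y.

variance of Y = a²·variance of R + b²·variance of U + c²·variance of A + 2ab·covariance of R and U + 2ac·covariance of R and A + 2bc·covariance of U and A, with a = 0.3, b = 3.7, c = 4.53.
= 0.468 + 438.08 + 217.52154 + 0.888 + (-10.872) + 77.1006
= 723.18614.

variance of Y = 723.18614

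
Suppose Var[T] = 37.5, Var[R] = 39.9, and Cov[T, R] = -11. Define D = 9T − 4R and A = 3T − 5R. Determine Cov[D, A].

By bilinearity, Cov[D, A] = ac·Var[T] + bd·Var[R] + (ad+bc)·Cov[T, R], with a=9, b=-4, c=3, d=-5.
ac·Var[T] = 9·3·37.5 = 1012.5
bd·Var[R] = (-4)·(-5)·39.9 = 798
(ad+bc)·Cov[T, R] = (-57)·(-11) = 627
Cov[D, A] = 1012.5 + 798 + 627 = 2437.5.

Cov[D, A] = 2437.5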